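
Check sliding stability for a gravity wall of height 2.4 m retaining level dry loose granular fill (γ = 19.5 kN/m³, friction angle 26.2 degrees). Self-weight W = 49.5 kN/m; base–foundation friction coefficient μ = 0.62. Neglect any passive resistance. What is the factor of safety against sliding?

1.41

K_a = tan²(45° − 26.2°/2) = 0.3874.
P_a = ½K_aγH² = 0.5×0.3874×19.5×2.4² = 21.76 kN/m, acting at H/3 = 0.8000 m above the base.
FS_sliding = μW / P_a = 0.62×49.5 / 21.76 = 1.410.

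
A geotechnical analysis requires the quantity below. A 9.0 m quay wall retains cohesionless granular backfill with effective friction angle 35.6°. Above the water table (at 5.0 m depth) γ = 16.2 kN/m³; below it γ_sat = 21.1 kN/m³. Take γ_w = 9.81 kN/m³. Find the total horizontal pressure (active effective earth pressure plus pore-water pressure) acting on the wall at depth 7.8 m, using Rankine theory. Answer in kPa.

57.2 kPa

K_a = (1 − sin φ)/(1 + sin φ) = 0.2641.
γ' = 21.1 − 9.81 = 11.29 kN/m³.
Effective vertical stress at 7.8 m: σ'_v = 16.2×5.0 + 11.29×2.80 = 112.6 kPa.
σ'_h = K_a σ'_v = 0.2641 × 112.6 = 29.74 kPa; u = γ_w × 2.80 = 27.47 kPa.
Total σ_h = 29.74 + 27.47 = 57.21 kPa.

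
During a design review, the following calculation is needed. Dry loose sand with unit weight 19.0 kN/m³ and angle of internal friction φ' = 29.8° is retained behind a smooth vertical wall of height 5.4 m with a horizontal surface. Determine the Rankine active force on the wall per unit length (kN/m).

93.1 kN/m

K_a = tan²(45° − φ/2) = 0.3360.
P_a = ½ K_a γ H² = 0.5 × 0.3360 × 19.0 × 5.4² = 93.09 kN/m.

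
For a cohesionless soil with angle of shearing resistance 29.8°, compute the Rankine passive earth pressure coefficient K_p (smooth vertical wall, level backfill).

2.98

K_p = (1 + sin φ)/(1 − sin φ) = tan²(45° + 29.8°/2) = 2.976.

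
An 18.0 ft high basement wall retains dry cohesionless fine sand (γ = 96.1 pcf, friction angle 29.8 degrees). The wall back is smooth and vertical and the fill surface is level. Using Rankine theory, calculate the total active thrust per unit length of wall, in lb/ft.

K_a = tan²(45° − φ/2) = 0.3360.
P_a = ½ K_a γ H² = 0.5 × 0.3360 × 96.1 × 18.0² = 5231 lb/ft.

5230 lb/ft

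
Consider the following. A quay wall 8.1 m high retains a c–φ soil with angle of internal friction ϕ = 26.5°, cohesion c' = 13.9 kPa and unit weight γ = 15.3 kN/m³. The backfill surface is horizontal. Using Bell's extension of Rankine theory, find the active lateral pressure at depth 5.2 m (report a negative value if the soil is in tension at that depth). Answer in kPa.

13.3 kPa

K_a = (1 − sin φ)/(1 + sin φ) = 0.3829.
σ_a = K_a γ z − 2c√K_a = 0.3829×15.3×5.2 − 2×13.9×0.6188 = 13.26 kPa.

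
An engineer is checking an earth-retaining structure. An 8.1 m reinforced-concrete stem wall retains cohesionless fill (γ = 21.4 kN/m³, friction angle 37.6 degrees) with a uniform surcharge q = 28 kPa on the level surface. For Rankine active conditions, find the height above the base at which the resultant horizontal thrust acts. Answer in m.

K_a = 0.2421.
Triangular part P₁ = ½K_aγH² = 170.0 at H/3 = 2.700 m; rectangular part P₂ = K_a q H = 54.91 at H/2 = 4.050 m.
ȳ = (P₁·2.700 + P₂·4.050)/(P₁+P₂) = 3.030 m.

3.03 m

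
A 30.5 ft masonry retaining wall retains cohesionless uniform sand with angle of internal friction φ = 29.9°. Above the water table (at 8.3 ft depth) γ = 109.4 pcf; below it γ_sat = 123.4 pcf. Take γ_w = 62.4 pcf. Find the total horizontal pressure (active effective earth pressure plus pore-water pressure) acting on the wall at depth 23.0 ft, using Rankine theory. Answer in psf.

1520 psf

K_a = (1 − sin φ)/(1 + sin φ) = 0.3347.
γ' = 123.4 − 62.4 = 61.00 pcf.
Effective vertical stress at 23.0 ft: σ'_v = 109.4×8.3 + 61.00×14.7 = 1805 psf.
σ'_h = K_a σ'_v = 0.3347 × 1805 = 604.0 psf; u = γ_w × 14.7 = 917.3 psf.
Total σ_h = 604.0 + 917.3 = 1521 psf.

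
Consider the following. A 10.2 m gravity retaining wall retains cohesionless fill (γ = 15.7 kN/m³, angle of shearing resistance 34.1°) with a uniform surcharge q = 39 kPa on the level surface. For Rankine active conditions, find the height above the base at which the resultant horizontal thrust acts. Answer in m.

3.96 m

K_a = 0.2815.
Triangular part P₁ = ½K_aγH² = 229.9 at H/3 = 3.400 m; rectangular part P₂ = K_a q H = 112.0 at H/2 = 5.100 m.
ȳ = (P₁·3.400 + P₂·5.100)/(P₁+P₂) = 3.957 m.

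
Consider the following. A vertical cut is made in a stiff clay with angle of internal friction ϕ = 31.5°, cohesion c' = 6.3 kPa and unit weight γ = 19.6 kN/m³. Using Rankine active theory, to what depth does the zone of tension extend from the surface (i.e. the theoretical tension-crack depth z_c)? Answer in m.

K_a = tan²(45° − 31.5°/2) = 0.3136; √K_a = 0.5600.
The active pressure is zero where K_a γ z = 2c√K_a, so z_c = 2c/(γ√K_a) = 2×6.3/(19.6×0.5600) = 1.148 m.

1.15 m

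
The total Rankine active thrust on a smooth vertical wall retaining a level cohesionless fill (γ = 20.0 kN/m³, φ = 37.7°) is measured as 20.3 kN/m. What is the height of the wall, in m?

K_a = 0.2411. P_a = ½ K_a γ H² ⇒ H = √(2P_a/(K_a γ)).
H = √(2×20.3/(0.2411×20.0)) = 2.902 m.

2.90 m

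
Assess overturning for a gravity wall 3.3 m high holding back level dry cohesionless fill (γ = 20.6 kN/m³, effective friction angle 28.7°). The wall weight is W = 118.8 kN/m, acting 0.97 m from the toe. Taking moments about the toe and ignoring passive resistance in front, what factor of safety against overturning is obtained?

2.66

K_a = tan²(45° − 28.7°/2) = 0.3511.
P_a = ½K_aγH² = 0.5×0.3511×20.6×3.3² = 39.39 kN/m, acting at H/3 = 1.100 m above the base.
Overturning moment M_o = P_a × H/3 = 39.39 × 1.100 = 43.33.
Resisting moment M_r = W × 0.97 = 118.8 × 0.97 = 115.2.
FS_overturning = M_r/M_o = 115.2/43.33 = 2.660.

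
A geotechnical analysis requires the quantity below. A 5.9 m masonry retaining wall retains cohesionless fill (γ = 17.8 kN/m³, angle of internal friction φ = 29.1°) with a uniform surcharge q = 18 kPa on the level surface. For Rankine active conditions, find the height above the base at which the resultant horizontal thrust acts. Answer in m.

2.22 m

K_a = 0.3456.
Triangular part P₁ = ½K_aγH² = 107.1 at H/3 = 1.967 m; rectangular part P₂ = K_a q H = 36.70 at H/2 = 2.950 m.
ȳ = (P₁·1.967 + P₂·2.950)/(P₁+P₂) = 2.218 m.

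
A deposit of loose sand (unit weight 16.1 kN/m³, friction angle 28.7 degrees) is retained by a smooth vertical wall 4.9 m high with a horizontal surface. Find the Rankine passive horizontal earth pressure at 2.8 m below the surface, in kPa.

K_p = (1 + sin φ)/(1 − sin φ) = 2.848.
σ_h = K_p γ z = 2.848 × 16.1 × 2.8 = 128.4 kPa.

128 kPa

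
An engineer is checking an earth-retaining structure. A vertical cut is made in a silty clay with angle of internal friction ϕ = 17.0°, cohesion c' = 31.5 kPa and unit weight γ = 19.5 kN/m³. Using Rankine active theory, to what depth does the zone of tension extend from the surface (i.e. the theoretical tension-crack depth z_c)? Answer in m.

4.37 m

K_a = tan²(45° − 17.0°/2) = 0.5475; √K_a = 0.7400.
The active pressure is zero where K_a γ z = 2c√K_a, so z_c = 2c/(γ√K_a) = 2×31.5/(19.5×0.7400) = 4.366 m.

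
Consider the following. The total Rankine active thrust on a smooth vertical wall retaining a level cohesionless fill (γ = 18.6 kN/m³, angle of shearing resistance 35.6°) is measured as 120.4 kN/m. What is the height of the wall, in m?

7.00 m

K_a = 0.2641. P_a = ½ K_a γ H² ⇒ H = √(2P_a/(K_a γ)).
H = √(2×120.4/(0.2641×18.6)) = 7.001 m.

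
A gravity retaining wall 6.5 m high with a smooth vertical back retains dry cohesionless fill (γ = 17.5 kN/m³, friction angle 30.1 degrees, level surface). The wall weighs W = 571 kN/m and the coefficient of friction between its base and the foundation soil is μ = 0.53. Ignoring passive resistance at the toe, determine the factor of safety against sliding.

2.47

K_a = tan²(45° − 30.1°/2) = 0.3320.
P_a = ½K_aγH² = 0.5×0.3320×17.5×6.5² = 122.7 kN/m, acting at H/3 = 2.167 m above the base.
FS_sliding = μW / P_a = 0.53×571 / 122.7 = 2.466.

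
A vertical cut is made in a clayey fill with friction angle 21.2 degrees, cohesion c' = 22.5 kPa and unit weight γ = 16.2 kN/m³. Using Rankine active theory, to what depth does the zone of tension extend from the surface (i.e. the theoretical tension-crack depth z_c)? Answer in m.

4.06 m

K_a = tan²(45° − 21.2°/2) = 0.4688; √K_a = 0.6847.
The active pressure is zero where K_a γ z = 2c√K_a, so z_c = 2c/(γ√K_a) = 2×22.5/(16.2×0.6847) = 4.057 m.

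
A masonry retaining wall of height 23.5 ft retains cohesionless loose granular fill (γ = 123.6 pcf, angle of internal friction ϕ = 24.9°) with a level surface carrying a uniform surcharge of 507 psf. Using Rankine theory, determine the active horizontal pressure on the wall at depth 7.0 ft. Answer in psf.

559 psf

K_a = (1 − sin φ)/(1 + sin φ) = 0.4074.
σ_v = γz + q = 123.6 × 7.0 + 507 = 1372 psf.
σ_h = K_a σ_v = 0.4074 × 1372 = 559.1 psf.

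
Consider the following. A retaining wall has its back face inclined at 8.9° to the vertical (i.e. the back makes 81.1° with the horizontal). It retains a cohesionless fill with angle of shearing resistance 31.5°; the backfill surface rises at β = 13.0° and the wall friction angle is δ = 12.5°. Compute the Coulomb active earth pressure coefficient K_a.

0.424

K_a = sin²(α+φ) / [sin²α · sin(α−δ) · (1 + √{sin(φ+δ)sin(φ−β) / (sin(α−δ)sin(α+β))})²].
With α = 81.1°, φ = 31.5°, δ = 12.5°, β = 13.0°: K_a = 0.4241.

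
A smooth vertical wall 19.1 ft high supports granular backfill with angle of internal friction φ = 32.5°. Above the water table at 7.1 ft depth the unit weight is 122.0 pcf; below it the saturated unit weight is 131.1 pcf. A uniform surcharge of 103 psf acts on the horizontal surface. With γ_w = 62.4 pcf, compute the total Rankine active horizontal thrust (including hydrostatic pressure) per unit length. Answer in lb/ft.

K_a = tan²(45° − φ/2) = 0.3010.
γ' = 131.1 − 62.4 = 68.70 pcf. h₂ = H − d_w = 12.0 ft.
σ'_h: at surface K_a·q = 31.00; at WT K_a(q+γd_w) = 291.7; at base K_a(q+γd_w+γ'h₂) = 539.8 psf.
P₁ = ½(31.00+291.7)×7.1 = 1146; P₂ = ½(291.7+539.8)×12.0 = 4989; P_w = ½γ_w h₂² = 4493.
Total = 1146+4989+4493 = 10630 lb/ft.

10600 lb/ft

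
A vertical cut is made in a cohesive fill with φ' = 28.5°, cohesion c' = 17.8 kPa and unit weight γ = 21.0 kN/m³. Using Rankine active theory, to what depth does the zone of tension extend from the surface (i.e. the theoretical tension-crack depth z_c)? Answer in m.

K_a = tan²(45° − 28.5°/2) = 0.3540; √K_a = 0.5949.
The active pressure is zero where K_a γ z = 2c√K_a, so z_c = 2c/(γ√K_a) = 2×17.8/(21.0×0.5949) = 2.849 m.

2.85 m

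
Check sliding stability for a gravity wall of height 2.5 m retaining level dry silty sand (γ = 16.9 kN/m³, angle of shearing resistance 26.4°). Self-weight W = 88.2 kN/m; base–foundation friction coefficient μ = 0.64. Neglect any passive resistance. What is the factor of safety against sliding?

K_a = tan²(45° − 26.4°/2) = 0.3844.
P_a = ½K_aγH² = 0.5×0.3844×16.9×2.5² = 20.30 kN/m, acting at H/3 = 0.8333 m above the base.
FS_sliding = μW / P_a = 0.64×88.2 / 20.30 = 2.780.

2.78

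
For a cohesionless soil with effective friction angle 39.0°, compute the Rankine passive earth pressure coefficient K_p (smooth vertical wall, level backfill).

K_p = (1 + sin φ)/(1 − sin φ) = tan²(45° + 39.0°/2) = 4.395.

4.40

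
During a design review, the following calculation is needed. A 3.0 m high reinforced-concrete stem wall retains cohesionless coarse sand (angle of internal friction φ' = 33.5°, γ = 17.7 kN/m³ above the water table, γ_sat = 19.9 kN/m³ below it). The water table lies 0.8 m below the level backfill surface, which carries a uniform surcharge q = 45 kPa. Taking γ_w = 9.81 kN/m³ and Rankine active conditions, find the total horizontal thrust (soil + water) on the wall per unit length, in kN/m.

80.4 kN/m

K_a = tan²(45° − φ/2) = 0.2887.
γ' = 19.9 − 9.81 = 10.09 kN/m³. h₂ = H − d_w = 2.2 m.
σ'_h: at surface K_a·q = 12.99; at WT K_a(q+γd_w) = 17.08; at base K_a(q+γd_w+γ'h₂) = 23.49 kPa.
P₁ = ½(12.99+17.08)×0.8 = 12.03; P₂ = ½(17.08+23.49)×2.2 = 44.63; P_w = ½γ_w h₂² = 23.74.
Total = 12.03+44.63+23.74 = 80.40 kN/m.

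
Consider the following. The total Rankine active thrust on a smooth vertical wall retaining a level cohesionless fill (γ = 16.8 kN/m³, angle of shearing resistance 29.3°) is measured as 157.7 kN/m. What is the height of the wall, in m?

K_a = 0.3428. P_a = ½ K_a γ H² ⇒ H = √(2P_a/(K_a γ)).
H = √(2×157.7/(0.3428×16.8)) = 7.400 m.

7.40 m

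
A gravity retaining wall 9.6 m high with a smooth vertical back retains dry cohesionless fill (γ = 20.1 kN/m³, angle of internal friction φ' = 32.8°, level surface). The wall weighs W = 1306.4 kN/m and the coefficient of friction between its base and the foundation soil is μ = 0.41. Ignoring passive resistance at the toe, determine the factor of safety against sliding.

K_a = tan²(45° − 32.8°/2) = 0.2973.
P_a = ½K_aγH² = 0.5×0.2973×20.1×9.6² = 275.3 kN/m, acting at H/3 = 3.200 m above the base.
FS_sliding = μW / P_a = 0.41×1306.4 / 275.3 = 1.945.

1.95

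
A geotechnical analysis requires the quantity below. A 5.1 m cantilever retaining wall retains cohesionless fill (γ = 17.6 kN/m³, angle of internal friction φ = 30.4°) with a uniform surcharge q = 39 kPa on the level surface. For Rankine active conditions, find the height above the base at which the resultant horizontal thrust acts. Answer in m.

2.10 m

K_a = 0.3280.
Triangular part P₁ = ½K_aγH² = 75.07 at H/3 = 1.700 m; rectangular part P₂ = K_a q H = 65.24 at H/2 = 2.550 m.
ȳ = (P₁·1.700 + P₂·2.550)/(P₁+P₂) = 2.095 m.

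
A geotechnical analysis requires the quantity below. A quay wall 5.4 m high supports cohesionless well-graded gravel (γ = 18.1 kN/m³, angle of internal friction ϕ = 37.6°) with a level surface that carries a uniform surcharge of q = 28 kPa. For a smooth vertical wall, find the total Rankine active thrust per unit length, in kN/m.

K_a = tan²(45° − φ/2) = 0.2421.
Soil triangle: ½ K_a γ H² = 0.5×0.2421×18.1×5.4² = 63.90 kN/m.
Surcharge rectangle: K_a q H = 0.2421×28×5.4 = 36.61 kN/m.
Total = 63.90 + 36.61 = 100.5 kN/m.

101 kN/m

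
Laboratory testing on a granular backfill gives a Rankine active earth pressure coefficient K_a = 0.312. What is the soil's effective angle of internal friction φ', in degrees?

31.6°

K_a = tan²(45° − φ/2) ⇒ 45° − φ/2 = arctan(√0.312) = 29.19°.
φ = 2(45° − 29.19°) = 31.63°.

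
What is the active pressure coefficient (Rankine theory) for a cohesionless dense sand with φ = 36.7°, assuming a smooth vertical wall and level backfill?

0.252

K_a = tan²(45° − φ/2) = tan²(26.65°) = 0.2519.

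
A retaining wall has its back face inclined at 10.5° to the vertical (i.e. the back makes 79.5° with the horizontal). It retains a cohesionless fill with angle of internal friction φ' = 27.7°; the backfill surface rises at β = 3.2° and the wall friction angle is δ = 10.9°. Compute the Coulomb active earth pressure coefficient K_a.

0.433

K_a = sin²(α+φ) / [sin²α · sin(α−δ) · (1 + √{sin(φ+δ)sin(φ−β) / (sin(α−δ)sin(α+β))})²].
With α = 79.5°, φ = 27.7°, δ = 10.9°, β = 3.2°: K_a = 0.4335.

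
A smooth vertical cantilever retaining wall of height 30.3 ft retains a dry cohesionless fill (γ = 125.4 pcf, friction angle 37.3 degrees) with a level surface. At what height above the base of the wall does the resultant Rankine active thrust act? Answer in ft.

K_a = 0.2453.
The pressure distribution is triangular, so the resultant acts at H/3 above the base = 30.3/3 = 10.10 ft.

10.1 ft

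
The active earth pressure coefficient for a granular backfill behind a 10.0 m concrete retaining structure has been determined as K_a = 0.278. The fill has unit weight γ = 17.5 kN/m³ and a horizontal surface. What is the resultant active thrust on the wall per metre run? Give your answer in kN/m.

P = ½ K_a γ H² = 0.5 × 0.278 × 17.5 × 10.0² = 243.3 kN/m.

243 kN/m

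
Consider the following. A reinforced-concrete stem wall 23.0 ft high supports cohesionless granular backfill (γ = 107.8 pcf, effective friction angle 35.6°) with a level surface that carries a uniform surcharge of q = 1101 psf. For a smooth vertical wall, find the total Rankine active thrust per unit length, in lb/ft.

K_a = tan²(45° − φ/2) = 0.2641.
Soil triangle: ½ K_a γ H² = 0.5×0.2641×107.8×23.0² = 7531 lb/ft.
Surcharge rectangle: K_a q H = 0.2641×1101×23.0 = 6688 lb/ft.
Total = 7531 + 6688 = 14220 lb/ft.

14200 lb/ft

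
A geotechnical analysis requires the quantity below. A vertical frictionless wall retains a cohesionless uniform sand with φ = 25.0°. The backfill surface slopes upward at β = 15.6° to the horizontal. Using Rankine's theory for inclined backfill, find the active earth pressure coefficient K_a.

K_a = cos β · (cos β − √(cos²β − cos²φ)) / (cos β + √(cos²β − cos²φ)).
cos β = 0.9632, cos φ = 0.9063, √(cos²β − cos²φ) = 0.3260.
K_a = 0.9632 × (0.9632 − 0.3260)/(0.9632 + 0.3260) = 0.4760.

0.476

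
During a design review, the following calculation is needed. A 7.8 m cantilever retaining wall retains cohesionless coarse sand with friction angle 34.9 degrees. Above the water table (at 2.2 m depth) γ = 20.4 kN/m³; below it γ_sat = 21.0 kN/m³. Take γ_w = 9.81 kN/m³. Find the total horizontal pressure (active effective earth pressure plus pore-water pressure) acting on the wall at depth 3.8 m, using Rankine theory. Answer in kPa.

32.8 kPa

K_a = (1 − sin φ)/(1 + sin φ) = 0.2721.
γ' = 21.0 − 9.81 = 11.19 kN/m³.
Effective vertical stress at 3.8 m: σ'_v = 20.4×2.2 + 11.19×1.60 = 62.78 kPa.
σ'_h = K_a σ'_v = 0.2721 × 62.78 = 17.09 kPa; u = γ_w × 1.60 = 15.70 kPa.
Total σ_h = 17.09 + 15.70 = 32.78 kPa.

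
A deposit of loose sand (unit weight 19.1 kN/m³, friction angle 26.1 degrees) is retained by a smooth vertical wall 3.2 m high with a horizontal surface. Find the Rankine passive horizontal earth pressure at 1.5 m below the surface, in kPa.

K_p = (1 + sin φ)/(1 − sin φ) = 2.571.
σ_h = K_p γ z = 2.571 × 19.1 × 1.5 = 73.66 kPa.

73.7 kPa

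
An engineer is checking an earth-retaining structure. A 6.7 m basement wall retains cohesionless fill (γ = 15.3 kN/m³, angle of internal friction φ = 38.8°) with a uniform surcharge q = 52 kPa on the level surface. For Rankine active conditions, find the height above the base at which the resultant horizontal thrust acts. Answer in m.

K_a = 0.2296.
Triangular part P₁ = ½K_aγH² = 78.83 at H/3 = 2.233 m; rectangular part P₂ = K_a q H = 79.98 at H/2 = 3.350 m.
ȳ = (P₁·2.233 + P₂·3.350)/(P₁+P₂) = 2.796 m.

2.80 m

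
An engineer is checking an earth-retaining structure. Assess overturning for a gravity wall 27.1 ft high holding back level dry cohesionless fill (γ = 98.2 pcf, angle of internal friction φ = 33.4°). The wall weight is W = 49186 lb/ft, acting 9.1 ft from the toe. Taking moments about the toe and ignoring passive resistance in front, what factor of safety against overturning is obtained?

K_a = tan²(45° − 33.4°/2) = 0.2899.
P_a = ½K_aγH² = 0.5×0.2899×98.2×27.1² = 10450 lb/ft, acting at H/3 = 9.033 ft above the base.
Overturning moment M_o = P_a × H/3 = 10450 × 9.033 = 94440.
Resisting moment M_r = W × 9.1 = 49186 × 9.1 = 447600.
FS_overturning = M_r/M_o = 447600/94440 = 4.740.

4.74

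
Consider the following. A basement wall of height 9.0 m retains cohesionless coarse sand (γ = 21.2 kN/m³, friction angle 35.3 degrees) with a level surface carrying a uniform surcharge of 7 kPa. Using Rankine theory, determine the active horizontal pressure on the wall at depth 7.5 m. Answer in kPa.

K_a = (1 − sin φ)/(1 + sin φ) = 0.2675.
σ_v = γz + q = 21.2 × 7.5 + 7 = 166.0 kPa.
σ_h = K_a σ_v = 0.2675 × 166.0 = 44.41 kPa.

44.4 kPa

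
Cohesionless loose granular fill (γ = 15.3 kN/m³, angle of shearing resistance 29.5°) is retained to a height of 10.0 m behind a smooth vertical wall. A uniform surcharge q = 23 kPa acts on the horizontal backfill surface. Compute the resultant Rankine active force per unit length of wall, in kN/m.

K_a = tan²(45° − φ/2) = 0.3401.
Soil triangle: ½ K_a γ H² = 0.5×0.3401×15.3×10.0² = 260.2 kN/m.
Surcharge rectangle: K_a q H = 0.3401×23×10.0 = 78.22 kN/m.
Total = 260.2 + 78.22 = 338.4 kN/m.

338 kN/m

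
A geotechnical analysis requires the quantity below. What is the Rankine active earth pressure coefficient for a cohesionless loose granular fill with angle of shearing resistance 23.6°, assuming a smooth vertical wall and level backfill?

K_a = tan²(45° − φ/2) = tan²(33.20°) = 0.4282.

0.428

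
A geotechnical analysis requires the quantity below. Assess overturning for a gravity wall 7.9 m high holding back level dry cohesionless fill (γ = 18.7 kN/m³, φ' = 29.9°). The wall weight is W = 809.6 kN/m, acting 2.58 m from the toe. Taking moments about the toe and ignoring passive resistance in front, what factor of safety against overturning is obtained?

K_a = tan²(45° − 29.9°/2) = 0.3347.
P_a = ½K_aγH² = 0.5×0.3347×18.7×7.9² = 195.3 kN/m, acting at H/3 = 2.633 m above the base.
Overturning moment M_o = P_a × H/3 = 195.3 × 2.633 = 514.3.
Resisting moment M_r = W × 2.58 = 809.6 × 2.58 = 2089.
FS_overturning = M_r/M_o = 2089/514.3 = 4.062.

4.06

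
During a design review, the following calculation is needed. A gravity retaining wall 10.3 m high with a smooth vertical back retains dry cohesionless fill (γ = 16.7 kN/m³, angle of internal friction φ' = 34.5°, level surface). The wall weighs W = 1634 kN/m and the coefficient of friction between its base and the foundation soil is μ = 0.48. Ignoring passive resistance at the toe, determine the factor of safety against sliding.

K_a = tan²(45° − 34.5°/2) = 0.2768.
P_a = ½K_aγH² = 0.5×0.2768×16.7×10.3² = 245.2 kN/m, acting at H/3 = 3.433 m above the base.
FS_sliding = μW / P_a = 0.48×1634 / 245.2 = 3.199.

3.20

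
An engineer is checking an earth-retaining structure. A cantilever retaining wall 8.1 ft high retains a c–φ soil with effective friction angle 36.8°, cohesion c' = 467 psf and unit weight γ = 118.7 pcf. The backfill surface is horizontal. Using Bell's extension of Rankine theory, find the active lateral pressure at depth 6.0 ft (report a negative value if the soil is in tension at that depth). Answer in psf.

K_a = (1 − sin φ)/(1 + sin φ) = 0.2508.
σ_a = K_a γ z − 2c√K_a = 0.2508×118.7×6.0 − 2×467×0.5008 = -289.1 psf.

-289 psf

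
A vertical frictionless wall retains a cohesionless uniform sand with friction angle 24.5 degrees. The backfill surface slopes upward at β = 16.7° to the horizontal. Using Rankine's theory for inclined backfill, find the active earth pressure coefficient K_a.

0.502

K_a = cos β · (cos β − √(cos²β − cos²φ)) / (cos β + √(cos²β − cos²φ)).
cos β = 0.9578, cos φ = 0.9100, √(cos²β − cos²φ) = 0.2990.
K_a = 0.9578 × (0.9578 − 0.2990)/(0.9578 + 0.2990) = 0.5021.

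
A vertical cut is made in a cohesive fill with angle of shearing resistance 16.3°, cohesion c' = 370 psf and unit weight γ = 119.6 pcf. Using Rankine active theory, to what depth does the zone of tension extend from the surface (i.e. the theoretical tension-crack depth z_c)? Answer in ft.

K_a = tan²(45° − 16.3°/2) = 0.5617; √K_a = 0.7495.
The active pressure is zero where K_a γ z = 2c√K_a, so z_c = 2c/(γ√K_a) = 2×370/(119.6×0.7495) = 8.256 ft.

8.26 ft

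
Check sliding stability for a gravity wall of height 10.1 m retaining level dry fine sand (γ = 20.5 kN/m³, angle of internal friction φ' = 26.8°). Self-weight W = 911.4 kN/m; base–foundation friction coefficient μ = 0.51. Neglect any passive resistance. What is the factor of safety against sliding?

K_a = tan²(45° − 26.8°/2) = 0.3785.
P_a = ½K_aγH² = 0.5×0.3785×20.5×10.1² = 395.7 kN/m, acting at H/3 = 3.367 m above the base.
FS_sliding = μW / P_a = 0.51×911.4 / 395.7 = 1.175.

1.17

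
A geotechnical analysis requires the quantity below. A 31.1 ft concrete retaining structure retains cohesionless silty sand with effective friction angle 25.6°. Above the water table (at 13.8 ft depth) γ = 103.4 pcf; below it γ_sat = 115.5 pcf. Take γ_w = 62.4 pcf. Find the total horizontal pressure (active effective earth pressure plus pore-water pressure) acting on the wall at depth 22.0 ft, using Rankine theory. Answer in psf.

1250 psf

K_a = (1 − sin φ)/(1 + sin φ) = 0.3966.
γ' = 115.5 − 62.4 = 53.10 pcf.
Effective vertical stress at 22.0 ft: σ'_v = 103.4×13.8 + 53.10×8.20 = 1862 psf.
σ'_h = K_a σ'_v = 0.3966 × 1862 = 738.5 psf; u = γ_w × 8.20 = 511.7 psf.
Total σ_h = 738.5 + 511.7 = 1250 psf.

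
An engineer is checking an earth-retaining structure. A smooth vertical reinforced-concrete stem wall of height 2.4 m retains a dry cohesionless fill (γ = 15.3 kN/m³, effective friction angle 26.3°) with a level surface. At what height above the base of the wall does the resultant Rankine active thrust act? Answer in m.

0.800 m

K_a = 0.3859.
The pressure distribution is triangular, so the resultant acts at H/3 above the base = 2.4/3 = 0.8000 m.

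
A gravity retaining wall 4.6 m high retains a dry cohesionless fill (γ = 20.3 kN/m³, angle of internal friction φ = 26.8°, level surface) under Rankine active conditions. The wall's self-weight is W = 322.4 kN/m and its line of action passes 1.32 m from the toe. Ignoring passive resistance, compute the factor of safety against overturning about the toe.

K_a = tan²(45° − 26.8°/2) = 0.3785.
P_a = ½K_aγH² = 0.5×0.3785×20.3×4.6² = 81.29 kN/m, acting at H/3 = 1.533 m above the base.
Overturning moment M_o = P_a × H/3 = 81.29 × 1.533 = 124.6.
Resisting moment M_r = W × 1.32 = 322.4 × 1.32 = 425.6.
FS_overturning = M_r/M_o = 425.6/124.6 = 3.414.

3.41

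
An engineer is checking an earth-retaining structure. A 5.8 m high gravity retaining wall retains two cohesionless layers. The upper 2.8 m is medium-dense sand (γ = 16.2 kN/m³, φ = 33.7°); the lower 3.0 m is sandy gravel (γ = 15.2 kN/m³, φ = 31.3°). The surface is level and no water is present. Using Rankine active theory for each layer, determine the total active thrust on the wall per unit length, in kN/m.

82.8 kN/m

K_a1 = tan²(45°−33.7°/2) = 0.2863; K_a2 = tan²(45°−31.3°/2) = 0.3162.
Layer 1: σ at base = K_a1 γ₁ h₁ = 12.99 kPa; P₁ = ½×12.99×2.8 = 18.18.
Layer 2: σ_v at top = γ₁h₁ = 45.36; σ_h top = K_a2×45.36 = 14.34; σ_h base = K_a2×(45.36+15.2×3.0) = 28.76.
P₂ = ½(14.34+28.76)×3.0 = 64.66. Total P_a = 18.18+64.66 = 82.84 kN/m.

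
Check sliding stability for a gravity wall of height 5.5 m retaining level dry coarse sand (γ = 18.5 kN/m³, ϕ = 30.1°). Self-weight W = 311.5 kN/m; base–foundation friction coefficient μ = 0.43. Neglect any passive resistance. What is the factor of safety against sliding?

K_a = tan²(45° − 30.1°/2) = 0.3320.
P_a = ½K_aγH² = 0.5×0.3320×18.5×5.5² = 92.90 kN/m, acting at H/3 = 1.833 m above the base.
FS_sliding = μW / P_a = 0.43×311.5 / 92.90 = 1.442.

1.44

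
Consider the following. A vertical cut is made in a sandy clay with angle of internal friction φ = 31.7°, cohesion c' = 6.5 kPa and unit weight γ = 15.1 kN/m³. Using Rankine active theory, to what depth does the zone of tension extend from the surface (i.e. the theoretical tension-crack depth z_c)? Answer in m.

1.54 m

K_a = tan²(45° − 31.7°/2) = 0.3111; √K_a = 0.5577.
The active pressure is zero where K_a γ z = 2c√K_a, so z_c = 2c/(γ√K_a) = 2×6.5/(15.1×0.5577) = 1.544 m.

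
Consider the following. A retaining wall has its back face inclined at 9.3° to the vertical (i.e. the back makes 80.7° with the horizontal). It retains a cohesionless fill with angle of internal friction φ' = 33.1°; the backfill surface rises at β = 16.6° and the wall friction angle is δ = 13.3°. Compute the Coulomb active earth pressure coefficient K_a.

0.429

K_a = sin²(α+φ) / [sin²α · sin(α−δ) · (1 + √{sin(φ+δ)sin(φ−β) / (sin(α−δ)sin(α+β))})²].
With α = 80.7°, φ = 33.1°, δ = 13.3°, β = 16.6°: K_a = 0.4286.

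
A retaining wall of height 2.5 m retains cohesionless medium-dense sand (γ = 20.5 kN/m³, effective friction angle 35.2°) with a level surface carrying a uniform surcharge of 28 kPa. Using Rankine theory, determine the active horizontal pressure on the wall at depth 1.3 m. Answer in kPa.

K_a = (1 − sin φ)/(1 + sin φ) = 0.2687.
σ_v = γz + q = 20.5 × 1.3 + 28 = 54.65 kPa.
σ_h = K_a σ_v = 0.2687 × 54.65 = 14.68 kPa.

14.7 kPa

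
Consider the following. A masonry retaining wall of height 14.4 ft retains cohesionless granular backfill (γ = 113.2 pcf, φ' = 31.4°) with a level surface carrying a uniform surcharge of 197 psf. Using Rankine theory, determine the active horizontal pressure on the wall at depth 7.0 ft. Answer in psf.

312 psf

K_a = (1 − sin φ)/(1 + sin φ) = 0.3149.
σ_v = γz + q = 113.2 × 7.0 + 197 = 989.4 psf.
σ_h = K_a σ_v = 0.3149 × 989.4 = 311.6 psf.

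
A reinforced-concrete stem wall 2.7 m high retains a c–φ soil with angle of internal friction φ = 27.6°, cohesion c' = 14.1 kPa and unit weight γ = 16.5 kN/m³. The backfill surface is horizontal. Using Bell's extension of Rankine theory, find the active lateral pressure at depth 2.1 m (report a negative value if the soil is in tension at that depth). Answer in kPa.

K_a = (1 − sin φ)/(1 + sin φ) = 0.3668.
σ_a = K_a γ z − 2c√K_a = 0.3668×16.5×2.1 − 2×14.1×0.6056 = -4.370 kPa.

-4.37 kPa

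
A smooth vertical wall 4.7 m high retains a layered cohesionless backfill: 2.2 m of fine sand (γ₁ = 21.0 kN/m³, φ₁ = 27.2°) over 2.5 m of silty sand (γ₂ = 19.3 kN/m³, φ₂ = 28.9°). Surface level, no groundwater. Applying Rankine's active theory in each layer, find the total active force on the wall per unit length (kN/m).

80.2 kN/m

K_a1 = tan²(45°−27.2°/2) = 0.3726; K_a2 = tan²(45°−28.9°/2) = 0.3484.
Layer 1: σ at base = K_a1 γ₁ h₁ = 17.21 kPa; P₁ = ½×17.21×2.2 = 18.94.
Layer 2: σ_v at top = γ₁h₁ = 46.20; σ_h top = K_a2×46.20 = 16.09; σ_h base = K_a2×(46.20+19.3×2.5) = 32.90.
P₂ = ½(16.09+32.90)×2.5 = 61.25. Total P_a = 18.94+61.25 = 80.18 kN/m.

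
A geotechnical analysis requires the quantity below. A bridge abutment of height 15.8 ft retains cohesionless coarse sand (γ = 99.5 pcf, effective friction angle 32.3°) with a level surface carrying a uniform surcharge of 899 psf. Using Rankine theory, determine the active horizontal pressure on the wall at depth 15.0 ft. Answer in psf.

K_a = (1 − sin φ)/(1 + sin φ) = 0.3035.
σ_v = γz + q = 99.5 × 15.0 + 899 = 2392 psf.
σ_h = K_a σ_v = 0.3035 × 2392 = 725.8 psf.

726 psf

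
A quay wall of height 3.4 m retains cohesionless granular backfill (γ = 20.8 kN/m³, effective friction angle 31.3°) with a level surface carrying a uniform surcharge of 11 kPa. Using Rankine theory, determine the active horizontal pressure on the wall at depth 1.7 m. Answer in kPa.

K_a = (1 − sin φ)/(1 + sin φ) = 0.3162.
σ_v = γz + q = 20.8 × 1.7 + 11 = 46.36 kPa.
σ_h = K_a σ_v = 0.3162 × 46.36 = 14.66 kPa.

14.7 kPa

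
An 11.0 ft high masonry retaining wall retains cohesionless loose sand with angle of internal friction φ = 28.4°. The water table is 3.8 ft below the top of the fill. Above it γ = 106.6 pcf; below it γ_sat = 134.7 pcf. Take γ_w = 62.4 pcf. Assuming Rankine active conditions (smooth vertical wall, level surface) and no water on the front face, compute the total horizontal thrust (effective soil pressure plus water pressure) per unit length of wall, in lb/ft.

K_a = tan²(45° − φ/2) = 0.3554.
γ' = 134.7 − 62.4 = 72.30 pcf. Depth below WT = 7.2 ft.
σ'_h at WT = K_a γ d_w = 143.9 psf; at base = 143.9 + K_a γ' × 7.2 = 328.9 psf.
P₁ (0–3.8 ft) = ½×143.9×3.8 = 273.5. P₂ (3.8–11.0 ft) = ½(143.9+328.9)×7.2 = 1702.
P_w = ½ γ_w h₂² = 0.5×62.4×7.2² = 1617. Total = 273.5+1702+1617 = 3593 lb/ft.

3590 lb/ft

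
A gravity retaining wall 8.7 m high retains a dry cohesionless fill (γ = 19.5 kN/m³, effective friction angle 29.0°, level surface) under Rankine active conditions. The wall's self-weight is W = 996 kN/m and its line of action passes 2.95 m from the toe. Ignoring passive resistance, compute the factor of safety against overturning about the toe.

3.96

K_a = tan²(45° − 29.0°/2) = 0.3470.
P_a = ½K_aγH² = 0.5×0.3470×19.5×8.7² = 256.1 kN/m, acting at H/3 = 2.900 m above the base.
Overturning moment M_o = P_a × H/3 = 256.1 × 2.900 = 742.6.
Resisting moment M_r = W × 2.95 = 996 × 2.95 = 2938.
FS_overturning = M_r/M_o = 2938/742.6 = 3.957.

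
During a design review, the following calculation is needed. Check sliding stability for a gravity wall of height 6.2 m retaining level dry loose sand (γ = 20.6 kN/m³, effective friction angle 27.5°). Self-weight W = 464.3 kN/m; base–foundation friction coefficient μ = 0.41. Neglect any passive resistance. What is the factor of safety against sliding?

K_a = tan²(45° − 27.5°/2) = 0.3682.
P_a = ½K_aγH² = 0.5×0.3682×20.6×6.2² = 145.8 kN/m, acting at H/3 = 2.067 m above the base.
FS_sliding = μW / P_a = 0.41×464.3 / 145.8 = 1.306.

1.31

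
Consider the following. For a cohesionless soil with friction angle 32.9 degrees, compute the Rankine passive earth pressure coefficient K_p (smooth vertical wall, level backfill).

K_p = (1 + sin φ)/(1 − sin φ) = tan²(45° + 32.9°/2) = 3.378.

3.38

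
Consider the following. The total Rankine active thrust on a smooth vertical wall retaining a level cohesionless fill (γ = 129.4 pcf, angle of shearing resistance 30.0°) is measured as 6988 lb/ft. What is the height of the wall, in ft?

18.0 ft

K_a = 0.3333. P_a = ½ K_a γ H² ⇒ H = √(2P_a/(K_a γ)).
H = √(2×6988/(0.3333×129.4)) = 18.00 ft.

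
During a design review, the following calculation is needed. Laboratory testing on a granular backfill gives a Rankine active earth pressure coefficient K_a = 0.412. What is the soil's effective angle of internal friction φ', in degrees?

K_a = tan²(45° − φ/2) ⇒ 45° − φ/2 = arctan(√0.412) = 32.70°.
φ = 2(45° − 32.70°) = 24.61°.

24.6°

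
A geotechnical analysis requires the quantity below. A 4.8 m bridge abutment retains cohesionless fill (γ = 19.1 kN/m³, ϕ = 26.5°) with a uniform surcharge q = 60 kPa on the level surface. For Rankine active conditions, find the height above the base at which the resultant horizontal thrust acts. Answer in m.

K_a = 0.3829.
Triangular part P₁ = ½K_aγH² = 84.26 at H/3 = 1.600 m; rectangular part P₂ = K_a q H = 110.3 at H/2 = 2.400 m.
ȳ = (P₁·1.600 + P₂·2.400)/(P₁+P₂) = 2.054 m.

2.05 m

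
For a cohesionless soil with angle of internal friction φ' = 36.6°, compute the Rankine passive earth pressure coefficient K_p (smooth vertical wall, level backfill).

3.95

K_p = (1 + sin φ)/(1 − sin φ) = tan²(45° + 36.6°/2) = 3.953.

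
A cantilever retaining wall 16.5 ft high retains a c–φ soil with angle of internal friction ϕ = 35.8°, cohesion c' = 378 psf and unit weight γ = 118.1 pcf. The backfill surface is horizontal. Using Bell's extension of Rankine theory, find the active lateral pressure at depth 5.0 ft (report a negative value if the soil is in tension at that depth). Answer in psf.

K_a = (1 − sin φ)/(1 + sin φ) = 0.2619.
σ_a = K_a γ z − 2c√K_a = 0.2619×118.1×5.0 − 2×378×0.5117 = -232.2 psf.

-232 psf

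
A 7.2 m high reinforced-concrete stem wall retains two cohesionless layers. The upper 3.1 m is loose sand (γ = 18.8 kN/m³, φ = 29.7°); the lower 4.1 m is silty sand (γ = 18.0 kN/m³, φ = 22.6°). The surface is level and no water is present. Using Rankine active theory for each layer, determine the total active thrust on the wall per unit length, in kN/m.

K_a1 = tan²(45°−29.7°/2) = 0.3374; K_a2 = tan²(45°−22.6°/2) = 0.4448.
Layer 1: σ at base = K_a1 γ₁ h₁ = 19.66 kPa; P₁ = ½×19.66×3.1 = 30.48.
Layer 2: σ_v at top = γ₁h₁ = 58.28; σ_h top = K_a2×58.28 = 25.92; σ_h base = K_a2×(58.28+18.0×4.1) = 58.75.
P₂ = ½(25.92+58.75)×4.1 = 173.6. Total P_a = 30.48+173.6 = 204.0 kN/m.

204 kN/m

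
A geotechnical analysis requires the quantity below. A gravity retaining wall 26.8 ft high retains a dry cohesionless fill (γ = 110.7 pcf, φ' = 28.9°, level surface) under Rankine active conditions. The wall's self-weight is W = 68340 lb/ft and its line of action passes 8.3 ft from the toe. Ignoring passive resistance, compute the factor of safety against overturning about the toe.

4.58

K_a = tan²(45° − 28.9°/2) = 0.3484.
P_a = ½K_aγH² = 0.5×0.3484×110.7×26.8² = 13850 lb/ft, acting at H/3 = 8.933 ft above the base.
Overturning moment M_o = P_a × H/3 = 13850 × 8.933 = 123700.
Resisting moment M_r = W × 8.3 = 68340 × 8.3 = 567200.
FS_overturning = M_r/M_o = 567200/123700 = 4.585.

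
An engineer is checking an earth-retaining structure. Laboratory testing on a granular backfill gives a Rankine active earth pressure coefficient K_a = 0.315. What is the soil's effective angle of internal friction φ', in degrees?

K_a = tan²(45° − φ/2) ⇒ 45° − φ/2 = arctan(√0.315) = 29.30°.
φ = 2(45° − 29.30°) = 31.39°.

31.4°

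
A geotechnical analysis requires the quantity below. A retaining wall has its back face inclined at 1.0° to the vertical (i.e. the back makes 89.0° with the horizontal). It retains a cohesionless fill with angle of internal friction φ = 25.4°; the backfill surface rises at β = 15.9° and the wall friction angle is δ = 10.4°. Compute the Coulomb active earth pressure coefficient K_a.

0.486

K_a = sin²(α+φ) / [sin²α · sin(α−δ) · (1 + √{sin(φ+δ)sin(φ−β) / (sin(α−δ)sin(α+β))})²].
With α = 89.0°, φ = 25.4°, δ = 10.4°, β = 15.9°: K_a = 0.4863.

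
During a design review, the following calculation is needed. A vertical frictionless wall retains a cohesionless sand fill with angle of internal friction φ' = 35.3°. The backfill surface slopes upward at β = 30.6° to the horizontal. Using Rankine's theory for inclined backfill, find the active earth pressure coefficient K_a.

K_a = cos β · (cos β − √(cos²β − cos²φ)) / (cos β + √(cos²β − cos²φ)).
cos β = 0.8607, cos φ = 0.8161, √(cos²β − cos²φ) = 0.2735.
K_a = 0.8607 × (0.8607 − 0.2735)/(0.8607 + 0.2735) = 0.4457.

0.446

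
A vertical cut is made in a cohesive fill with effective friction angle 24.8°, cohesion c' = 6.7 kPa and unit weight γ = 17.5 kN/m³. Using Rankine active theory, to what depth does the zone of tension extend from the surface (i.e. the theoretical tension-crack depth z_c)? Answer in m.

1.20 m

K_a = tan²(45° − 24.8°/2) = 0.4090; √K_a = 0.6395.
The active pressure is zero where K_a γ z = 2c√K_a, so z_c = 2c/(γ√K_a) = 2×6.7/(17.5×0.6395) = 1.197 m.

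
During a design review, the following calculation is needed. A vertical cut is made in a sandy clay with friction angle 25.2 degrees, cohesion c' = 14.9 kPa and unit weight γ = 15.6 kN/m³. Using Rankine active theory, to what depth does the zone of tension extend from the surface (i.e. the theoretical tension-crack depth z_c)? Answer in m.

K_a = tan²(45° − 25.2°/2) = 0.4027; √K_a = 0.6346.
The active pressure is zero where K_a γ z = 2c√K_a, so z_c = 2c/(γ√K_a) = 2×14.9/(15.6×0.6346) = 3.010 m.

3.01 m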